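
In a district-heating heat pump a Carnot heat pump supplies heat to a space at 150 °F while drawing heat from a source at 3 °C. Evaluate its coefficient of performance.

COP_HP ≈ 5.41

T_H = 150 °F → (150 − 32) × 5/9 = 65.56 °C = 338.71 K.
T_C = 3 °C → 3 + 273.15 = 276.15 K.
The Carnot heat-pump COP is COP_HP = T_H/(T_H − T_C) = 338.71/(338.71 − 276.15) = 5.41.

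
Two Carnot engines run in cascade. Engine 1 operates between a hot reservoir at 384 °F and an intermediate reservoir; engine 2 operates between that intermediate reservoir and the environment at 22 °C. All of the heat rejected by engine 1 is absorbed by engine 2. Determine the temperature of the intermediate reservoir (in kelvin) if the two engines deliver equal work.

T_m ≈ 382 K

T_H = 384 °F → (384 − 32) × 5/9 = 195.56 °C = 468.71 K.
T_C = 22 °C → 22 + 273.15 = 295.15 K.
For reversible stages Q_m = Q_H·(T_m/T_H). Setting W₁ = Q_H(1 − T_m/T_H) equal to W₂ = Q_m(1 − T_C/T_m) = Q_H·(T_m − T_C)/T_H gives T_H − T_m = T_m − T_C, so T_m = (T_H + T_C)/2 = (468.71 + 295.15)/2 = 382 K.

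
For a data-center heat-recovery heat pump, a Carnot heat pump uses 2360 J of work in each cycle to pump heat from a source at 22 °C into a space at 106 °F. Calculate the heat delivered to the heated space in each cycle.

T_H = 106 °F → (106 − 32) × 5/9 = 41.11 °C = 314.26 K.
T_C = 22 °C → 22 + 273.15 = 295.15 K.
COP_HP = T_H/(T_H − T_C) = 314.26/19.11 = 16.4439.
Q_H = COP_HP · W = 16.4439 × 2360 = 38810 J.

Q_H ≈ 38810 J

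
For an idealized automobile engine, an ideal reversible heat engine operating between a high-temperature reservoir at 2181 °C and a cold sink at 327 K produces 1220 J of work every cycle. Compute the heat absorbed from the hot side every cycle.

T_H = 2181 °C → 2181 + 273.15 = 2454.15 K.
For a reversible engine, η = 1 − T_C/T_H = 1 − 327.00/2454.15 = 0.8668.
Q_H = W/η = 1220/0.8668 = 1410 J.

Q_H ≈ 1410 J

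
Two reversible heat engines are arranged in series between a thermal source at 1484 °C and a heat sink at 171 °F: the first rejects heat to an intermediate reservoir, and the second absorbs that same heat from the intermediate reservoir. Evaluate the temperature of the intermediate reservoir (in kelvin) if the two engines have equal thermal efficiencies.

T_H = 1484 °C → 1484 + 273.15 = 1757.15 K.
T_C = 171 °F → (171 − 32) × 5/9 = 77.22 °C = 350.37 K.
Equal efficiencies require 1 − T_m/T_H = 1 − T_C/T_m, i.e. T_m/T_H = T_C/T_m, so T_m = √(T_H·T_C) = √(1757.15 × 350.37) = 785 K.

T_m ≈ 785 K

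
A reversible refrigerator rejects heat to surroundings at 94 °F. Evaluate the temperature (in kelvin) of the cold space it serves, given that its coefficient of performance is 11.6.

T_H = 94 °F → (94 − 32) × 5/9 = 34.44 °C = 307.59 K.
COP_R = T_C/(T_H − T_C) ⇒ T_C = T_H·COP_R/(1 + COP_R) = 307.59 × 11.6/(1 + 11.6) = 283 K.

T_C ≈ 283 K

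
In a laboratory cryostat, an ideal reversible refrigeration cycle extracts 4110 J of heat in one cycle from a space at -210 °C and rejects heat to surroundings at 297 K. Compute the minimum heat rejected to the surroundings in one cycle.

Q_H ≈ 19330 J

T_C = -210 °C → -210 + 273.15 = 63.15 K.
For a reversible cycle Q_H/Q_C = T_H/T_C, so Q_H = Q_C·T_H/T_C = 4110 × 297.00/63.15 = 19330 J.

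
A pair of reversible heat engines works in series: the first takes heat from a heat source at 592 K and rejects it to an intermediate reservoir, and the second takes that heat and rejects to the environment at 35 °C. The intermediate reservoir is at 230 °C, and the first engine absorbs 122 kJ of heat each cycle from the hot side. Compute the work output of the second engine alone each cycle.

W₂ ≈ 40.19 kJ

T_C = 35 °C → 35 + 273.15 = 308.15 K.
T_m = 230 °C → 230 + 273.15 = 503.15 K.
Heat entering the second stage: Q_m = Q_H·(T_m/T_H) = 122 × 503.15/592.00 = 103.7 kJ.
Second-stage efficiency η₂ = 1 − T_C/T_m = 1 − 308.15/503.15 = 0.3876, so W₂ = η₂·Q_m = 40.19 kJ.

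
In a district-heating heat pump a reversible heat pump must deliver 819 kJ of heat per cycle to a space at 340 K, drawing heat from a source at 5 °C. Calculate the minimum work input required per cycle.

T_C = 5 °C → 5 + 273.15 = 278.15 K.
COP_HP = T_H/(T_H − T_C) = 340.00/61.85 = 5.4972.
W = Q_H/COP_HP = 819/5.4972 = 149 kJ.

W_in ≈ 149 kJ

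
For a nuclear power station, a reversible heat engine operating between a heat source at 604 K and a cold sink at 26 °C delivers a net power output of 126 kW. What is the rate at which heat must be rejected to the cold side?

Q̇_C ≈ 123.6 kW

T_C = 26 °C → 26 + 273.15 = 299.15 K.
η_rev = 1 − T_C/T_H = 1 − 299.15/604.00 = 0.5047.
Since Q_C/Q_H = T_C/T_H and Q_H = W/η, Q_C = W·T_C/(T_H − T_C) = 126 × 299.15/304.85 = 123.6 kW.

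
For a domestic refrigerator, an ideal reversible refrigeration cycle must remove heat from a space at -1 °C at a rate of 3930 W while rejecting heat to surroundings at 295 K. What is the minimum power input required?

Ẇ_in ≈ 330 W

T_C = -1 °C → -1 + 273.15 = 272.15 K.
For a reversible refrigerator, COP_R = T_C/(T_H − T_C) = 272.15/22.85 = 11.9103.
W = Q_C/COP_R = 3930/11.9103 = 330 W.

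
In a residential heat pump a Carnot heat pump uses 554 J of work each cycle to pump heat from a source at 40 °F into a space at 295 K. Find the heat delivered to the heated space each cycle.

Q_H ≈ 9390 J

T_C = 40 °F → (40 − 32) × 5/9 = 4.44 °C = 277.59 K.
The Carnot heat-pump COP is COP_HP = T_H/(T_H − T_C) = 295.00/17.41 = 16.9486.
Q_H = COP_HP · W = 16.9486 × 554 = 9390 J.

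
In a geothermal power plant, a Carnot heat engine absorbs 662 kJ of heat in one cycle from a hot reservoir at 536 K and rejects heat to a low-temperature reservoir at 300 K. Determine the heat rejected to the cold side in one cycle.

Q_C ≈ 371 kJ

η_rev = 1 − T_C/T_H = 1 − 300.00/536.00 = 0.4403.
For a reversible cycle Q_C/Q_H = T_C/T_H, so Q_C = 662 × 300.00/536.00 = 371 kJ.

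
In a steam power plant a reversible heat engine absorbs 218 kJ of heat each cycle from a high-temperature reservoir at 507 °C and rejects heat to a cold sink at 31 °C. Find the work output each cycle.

T_H = 507 °C → 507 + 273.15 = 780.15 K.
T_C = 31 °C → 31 + 273.15 = 304.15 K.
Since the cycle is reversible, η = 1 − T_C/T_H = 1 − 304.15/780.15 = 0.6101.
W = η·Q_H = 0.6101 × 218 = 133.0 kJ.

W ≈ 133.0 kJ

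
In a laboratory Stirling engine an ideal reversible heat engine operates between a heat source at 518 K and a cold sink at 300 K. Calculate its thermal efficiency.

η ≈ 0.421

Since the cycle is reversible, η = 1 − T_C/T_H = 1 − 300.00/518.00 = 0.421.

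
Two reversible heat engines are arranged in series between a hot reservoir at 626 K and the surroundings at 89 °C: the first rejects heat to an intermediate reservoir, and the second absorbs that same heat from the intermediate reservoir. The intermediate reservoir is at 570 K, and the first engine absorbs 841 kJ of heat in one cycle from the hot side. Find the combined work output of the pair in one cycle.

W_total ≈ 354 kJ

T_C = 89 °C → 89 + 273.15 = 362.15 K.
Two reversible stages in series are equivalent to a single Carnot engine between T_H and T_C, so η_total = 1 − T_C/T_H = 1 − 362.15/626.00 = 0.4215.
W_total = η_total · Q_H = 0.4215 × 841 = 354 kJ.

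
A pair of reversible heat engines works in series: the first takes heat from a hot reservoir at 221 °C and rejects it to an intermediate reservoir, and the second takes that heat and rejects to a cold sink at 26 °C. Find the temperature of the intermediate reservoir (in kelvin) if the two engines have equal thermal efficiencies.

T_m ≈ 384 K

T_H = 221 °C → 221 + 273.15 = 494.15 K.
T_C = 26 °C → 26 + 273.15 = 299.15 K.
Equal efficiencies require 1 − T_m/T_H = 1 − T_C/T_m, i.e. T_m/T_H = T_C/T_m, so T_m = √(T_H·T_C) = √(494.15 × 299.15) = 384 K.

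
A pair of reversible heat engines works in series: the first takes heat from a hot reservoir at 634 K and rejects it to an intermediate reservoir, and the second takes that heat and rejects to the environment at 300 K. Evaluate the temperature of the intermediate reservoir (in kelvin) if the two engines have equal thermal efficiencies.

Equal efficiencies require 1 − T_m/T_H = 1 − T_C/T_m, i.e. T_m/T_H = T_C/T_m, so T_m = √(T_H·T_C) = √(634.00 × 300.00) = 436 K.

T_m ≈ 436 K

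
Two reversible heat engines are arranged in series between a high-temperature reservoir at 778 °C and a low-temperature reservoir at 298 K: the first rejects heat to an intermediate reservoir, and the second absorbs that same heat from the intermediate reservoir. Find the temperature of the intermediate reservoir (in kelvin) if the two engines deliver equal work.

T_H = 778 °C → 778 + 273.15 = 1051.15 K.
For reversible stages Q_m = Q_H·(T_m/T_H). Setting W₁ = Q_H(1 − T_m/T_H) equal to W₂ = Q_m(1 − T_C/T_m) = Q_H·(T_m − T_C)/T_H gives T_H − T_m = T_m − T_C, so T_m = (T_H + T_C)/2 = (1051.15 + 298.00)/2 = 675 K.

T_m ≈ 675 K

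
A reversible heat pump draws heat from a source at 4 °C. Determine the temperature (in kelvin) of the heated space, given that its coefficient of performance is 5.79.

T_C = 4 °C → 4 + 273.15 = 277.15 K.
COP_HP = T_H/(T_H − T_C) ⇒ T_H = T_C·COP_HP/(COP_HP − 1) = 277.15 × 5.79/(5.79 − 1) = 335.0 K.

T_H ≈ 335.0 K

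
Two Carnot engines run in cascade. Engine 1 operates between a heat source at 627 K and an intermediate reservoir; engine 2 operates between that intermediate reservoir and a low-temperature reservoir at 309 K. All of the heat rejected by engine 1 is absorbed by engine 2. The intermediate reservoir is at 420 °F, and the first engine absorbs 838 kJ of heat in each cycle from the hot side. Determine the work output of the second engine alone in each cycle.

W₂ ≈ 240 kJ

T_m = 420 °F → (420 − 32) × 5/9 = 215.56 °C = 488.71 K.
Heat entering the second stage: Q_m = Q_H·(T_m/T_H) = 838 × 488.71/627.00 = 653 kJ.
Second-stage efficiency η₂ = 1 − T_C/T_m = 1 − 309.00/488.71 = 0.3677, so W₂ = η₂·Q_m = 240 kJ.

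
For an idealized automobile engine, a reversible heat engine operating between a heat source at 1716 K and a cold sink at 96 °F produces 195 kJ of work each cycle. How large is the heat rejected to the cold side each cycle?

Q_C ≈ 42.8 kJ

T_C = 96 °F → (96 − 32) × 5/9 = 35.56 °C = 308.71 K.
Carnot efficiency: η = 1 − T_C/T_H = 1 − 308.71/1716.00 = 0.8201.
Since Q_C/Q_H = T_C/T_H and Q_H = W/η, Q_C = W·T_C/(T_H − T_C) = 195 × 308.71/1407.29 = 42.8 kJ.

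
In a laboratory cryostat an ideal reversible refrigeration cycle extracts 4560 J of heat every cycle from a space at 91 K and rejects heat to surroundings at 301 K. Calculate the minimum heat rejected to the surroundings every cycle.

For a reversible cycle Q_H/Q_C = T_H/T_C, so Q_H = Q_C·T_H/T_C = 4560 × 301.00/91.00 = 15100 J.

Q_H ≈ 15100 J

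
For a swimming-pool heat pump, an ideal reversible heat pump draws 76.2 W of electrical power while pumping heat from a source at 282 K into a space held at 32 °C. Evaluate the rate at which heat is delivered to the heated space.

Q̇_H ≈ 1004 W

T_H = 32 °C → 32 + 273.15 = 305.15 K.
COP_HP = T_H/(T_H − T_C) = 305.15/23.15 = 13.1814.
Q_H = COP_HP · W = 13.1814 × 76.2 = 1004 W.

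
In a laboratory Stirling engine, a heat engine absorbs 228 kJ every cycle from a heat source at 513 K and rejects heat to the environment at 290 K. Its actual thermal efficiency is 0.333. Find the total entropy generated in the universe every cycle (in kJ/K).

ΔS_univ ≈ 0.0800 kJ/K

W = η·Q_H = 0.333 × 228 = 75.92 kJ, so Q_C = Q_H − W = 152.1 kJ.
The hot reservoir loses entropy Q_H/T_H = 228/513.00 = 0.4444 kJ/K; the cold reservoir gains Q_C/T_C = 152.1/290.00 = 0.5244 kJ/K.
ΔS_univ = −Q_H/T_H + Q_C/T_C = 0.0800 kJ/K (> 0, since η = 0.333 < η_Carnot = 0.435).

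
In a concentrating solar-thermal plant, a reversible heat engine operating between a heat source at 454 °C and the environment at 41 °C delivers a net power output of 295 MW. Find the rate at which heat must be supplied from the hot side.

T_H = 454 °C → 454 + 273.15 = 727.15 K.
T_C = 41 °C → 41 + 273.15 = 314.15 K.
Since the cycle is reversible, η = 1 − T_C/T_H = 1 − 314.15/727.15 = 0.5680.
Q_H = W/η = 295/0.5680 = 519.4 MW.

Q̇_H ≈ 519.4 MW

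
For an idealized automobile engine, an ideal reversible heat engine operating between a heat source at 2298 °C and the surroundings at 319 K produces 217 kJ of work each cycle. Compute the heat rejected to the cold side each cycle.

Q_C ≈ 30.7 kJ

T_H = 2298 °C → 2298 + 273.15 = 2571.15 K.
The Carnot efficiency is η = 1 − T_C/T_H = 1 − 319.00/2571.15 = 0.8759.
Since Q_C/Q_H = T_C/T_H and Q_H = W/η, Q_C = W·T_C/(T_H − T_C) = 217 × 319.00/2252.15 = 30.7 kJ.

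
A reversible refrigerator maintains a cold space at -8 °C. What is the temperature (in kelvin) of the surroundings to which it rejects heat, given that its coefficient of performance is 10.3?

T_H ≈ 290.9 K

T_C = -8 °C → -8 + 273.15 = 265.15 K.
COP_R = T_C/(T_H − T_C) ⇒ T_H = T_C·(1 + 1/COP_R) = 265.15 × (1 + 1/10.3) = 290.9 K.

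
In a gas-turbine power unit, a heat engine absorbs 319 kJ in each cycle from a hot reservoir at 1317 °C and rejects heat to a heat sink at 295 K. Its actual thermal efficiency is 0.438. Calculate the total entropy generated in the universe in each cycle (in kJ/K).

ΔS_univ ≈ 0.4071 kJ/K

T_H = 1317 °C → 1317 + 273.15 = 1590.15 K.
W = η·Q_H = 0.438 × 319 = 139.7 kJ, so Q_C = Q_H − W = 179.3 kJ.
Reservoir entropy changes: ΔS_H = −Q_H/T_H = −319/1590.15 = -0.2006 kJ/K and ΔS_C = +Q_C/T_C = 179.3/295.00 = 0.6077 kJ/K.
ΔS_univ = −Q_H/T_H + Q_C/T_C = 0.4071 kJ/K (> 0, since η = 0.438 < η_Carnot = 0.814).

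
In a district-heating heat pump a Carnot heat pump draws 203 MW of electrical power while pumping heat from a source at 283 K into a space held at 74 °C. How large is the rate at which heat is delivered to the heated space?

T_H = 74 °C → 74 + 273.15 = 347.15 K.
Reversible heating COP: COP_HP = T_H/(T_H − T_C) = 347.15/64.15 = 5.4115.
Q_H = COP_HP · W = 5.4115 × 203 = 1099 MW.

Q̇_H ≈ 1099 MW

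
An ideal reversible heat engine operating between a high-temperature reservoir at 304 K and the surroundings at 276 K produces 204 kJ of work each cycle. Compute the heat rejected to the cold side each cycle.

The Carnot efficiency is η = 1 − T_C/T_H = 1 − 276.00/304.00 = 0.0921.
Since Q_C/Q_H = T_C/T_H and Q_H = W/η, Q_C = W·T_C/(T_H − T_C) = 204 × 276.00/28.00 = 2010 kJ.

Q_C ≈ 2010 kJ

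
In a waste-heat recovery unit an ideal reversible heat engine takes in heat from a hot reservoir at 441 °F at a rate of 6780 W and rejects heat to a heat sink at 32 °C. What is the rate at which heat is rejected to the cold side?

T_H = 441 °F → (441 − 32) × 5/9 = 227.22 °C = 500.37 K.
T_C = 32 °C → 32 + 273.15 = 305.15 K.
Since the cycle is reversible, η = 1 − T_C/T_H = 1 − 305.15/500.37 = 0.3902.
For a reversible cycle Q_C/Q_H = T_C/T_H, so Q_C = 6780 × 305.15/500.37 = 4130 W.

Q̇_C ≈ 4130 W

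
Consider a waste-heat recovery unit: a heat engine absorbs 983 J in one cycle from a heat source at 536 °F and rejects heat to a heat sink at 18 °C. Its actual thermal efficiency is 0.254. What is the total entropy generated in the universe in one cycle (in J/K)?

ΔS_univ ≈ 0.742 J/K

T_H = 536 °F → (536 − 32) × 5/9 = 280.00 °C = 553.15 K.
T_C = 18 °C → 18 + 273.15 = 291.15 K.
W = η·Q_H = 0.254 × 983 = 249.7 J, so Q_C = Q_H − W = 733.3 J.
Entropy balance on the reservoirs: −Q_H/T_H = -1.777 J/K, +Q_C/T_C = 2.519 J/K.
ΔS_univ = −Q_H/T_H + Q_C/T_C = 0.742 J/K (> 0, since η = 0.254 < η_Carnot = 0.474).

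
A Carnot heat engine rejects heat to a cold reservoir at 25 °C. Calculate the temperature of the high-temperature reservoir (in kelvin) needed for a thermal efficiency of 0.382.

T_C = 25 °C → 25 + 273.15 = 298.15 K.
From η = 1 − T_C/T_H, solving for T_H gives T_H = T_C/(1 − η) = 298.15/(1 − 0.382) = 482.4 K.

T_H ≈ 482.4 K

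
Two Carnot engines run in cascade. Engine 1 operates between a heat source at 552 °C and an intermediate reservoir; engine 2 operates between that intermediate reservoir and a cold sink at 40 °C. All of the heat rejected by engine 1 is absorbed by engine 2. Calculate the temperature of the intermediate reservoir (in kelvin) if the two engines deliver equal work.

T_m ≈ 569 K

T_H = 552 °C → 552 + 273.15 = 825.15 K.
T_C = 40 °C → 40 + 273.15 = 313.15 K.
For reversible stages Q_m = Q_H·(T_m/T_H). Setting W₁ = Q_H(1 − T_m/T_H) equal to W₂ = Q_m(1 − T_C/T_m) = Q_H·(T_m − T_C)/T_H gives T_H − T_m = T_m − T_C, so T_m = (T_H + T_C)/2 = (825.15 + 313.15)/2 = 569 K.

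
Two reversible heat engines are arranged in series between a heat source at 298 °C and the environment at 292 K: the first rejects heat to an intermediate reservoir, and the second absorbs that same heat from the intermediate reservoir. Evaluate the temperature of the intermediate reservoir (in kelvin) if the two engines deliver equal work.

T_m ≈ 432 K

T_H = 298 °C → 298 + 273.15 = 571.15 K.
For reversible stages Q_m = Q_H·(T_m/T_H). Setting W₁ = Q_H(1 − T_m/T_H) equal to W₂ = Q_m(1 − T_C/T_m) = Q_H·(T_m − T_C)/T_H gives T_H − T_m = T_m − T_C, so T_m = (T_H + T_C)/2 = (571.15 + 292.00)/2 = 432 K.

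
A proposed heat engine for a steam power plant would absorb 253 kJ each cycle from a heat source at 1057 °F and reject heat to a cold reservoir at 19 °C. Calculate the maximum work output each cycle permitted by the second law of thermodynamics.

T_H = 1057 °F → (1057 − 32) × 5/9 = 569.44 °C = 842.59 K.
T_C = 19 °C → 19 + 273.15 = 292.15 K.
The upper bound on efficiency is η_max = 1 − T_C/T_H = 1 − 292.15/842.59 = 0.6533.
W_max = η_max · Q_H = 0.6533 × 253 = 165.3 kJ.

W_max ≈ 165.3 kJ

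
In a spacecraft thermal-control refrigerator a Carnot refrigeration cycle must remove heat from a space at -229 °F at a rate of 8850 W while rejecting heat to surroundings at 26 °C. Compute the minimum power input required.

Ẇ_in ≈ 11810 W

T_H = 26 °C → 26 + 273.15 = 299.15 K.
T_C = -229 °F → (-229 − 32) × 5/9 = -145.00 °C = 128.15 K.
The reversible coefficient of performance is COP_R = T_C/(T_H − T_C) = 128.15/171.00 = 0.7494.
W = Q_C/COP_R = 8850/0.7494 = 11810 W.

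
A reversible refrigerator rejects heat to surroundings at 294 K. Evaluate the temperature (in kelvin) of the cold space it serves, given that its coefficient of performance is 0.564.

COP_R = T_C/(T_H − T_C) ⇒ T_C = T_H·COP_R/(1 + COP_R) = 294.00 × 0.564/(1 + 0.564) = 106 K.

T_C ≈ 106 K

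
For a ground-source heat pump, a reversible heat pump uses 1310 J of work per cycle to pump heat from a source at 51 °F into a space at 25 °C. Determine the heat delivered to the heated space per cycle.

Q_H ≈ 27000 J

T_H = 25 °C → 25 + 273.15 = 298.15 K.
T_C = 51 °F → (51 − 32) × 5/9 = 10.56 °C = 283.71 K.
Reversible heating COP: COP_HP = T_H/(T_H − T_C) = 298.15/14.44 = 20.6412.
Q_H = COP_HP · W = 20.6412 × 1310 = 27000 J.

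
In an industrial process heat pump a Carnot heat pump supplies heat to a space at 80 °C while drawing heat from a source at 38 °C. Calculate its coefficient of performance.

COP_HP ≈ 8.41

T_H = 80 °C → 80 + 273.15 = 353.15 K.
T_C = 38 °C → 38 + 273.15 = 311.15 K.
The Carnot heat-pump COP is COP_HP = T_H/(T_H − T_C) = 353.15/(353.15 − 311.15) = 8.41.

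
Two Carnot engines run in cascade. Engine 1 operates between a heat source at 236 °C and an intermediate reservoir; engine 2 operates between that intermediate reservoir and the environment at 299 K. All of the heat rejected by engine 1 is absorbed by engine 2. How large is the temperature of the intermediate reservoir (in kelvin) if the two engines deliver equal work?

T_H = 236 °C → 236 + 273.15 = 509.15 K.
For reversible stages Q_m = Q_H·(T_m/T_H). Setting W₁ = Q_H(1 − T_m/T_H) equal to W₂ = Q_m(1 − T_C/T_m) = Q_H·(T_m − T_C)/T_H gives T_H − T_m = T_m − T_C, so T_m = (T_H + T_C)/2 = (509.15 + 299.00)/2 = 404 K.

T_m ≈ 404 K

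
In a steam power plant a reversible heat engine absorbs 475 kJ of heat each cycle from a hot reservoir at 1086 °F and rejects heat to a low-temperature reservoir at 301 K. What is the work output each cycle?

W ≈ 308 kJ

T_H = 1086 °F → (1086 − 32) × 5/9 = 585.56 °C = 858.71 K.
Since the cycle is reversible, η = 1 − T_C/T_H = 1 − 301.00/858.71 = 0.6495.
W = η·Q_H = 0.6495 × 475 = 308 kJ.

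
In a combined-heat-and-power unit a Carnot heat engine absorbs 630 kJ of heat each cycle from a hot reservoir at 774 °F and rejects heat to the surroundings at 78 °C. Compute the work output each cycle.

T_H = 774 °F → (774 − 32) × 5/9 = 412.22 °C = 685.37 K.
T_C = 78 °C → 78 + 273.15 = 351.15 K.
η_rev = 1 − T_C/T_H = 1 − 351.15/685.37 = 0.4877.
W = η·Q_H = 0.4877 × 630 = 307 kJ.

W ≈ 307 kJ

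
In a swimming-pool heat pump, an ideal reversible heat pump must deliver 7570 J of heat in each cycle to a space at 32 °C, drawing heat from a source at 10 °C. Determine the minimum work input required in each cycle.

W_in ≈ 545.8 J

T_H = 32 °C → 32 + 273.15 = 305.15 K.
T_C = 10 °C → 10 + 273.15 = 283.15 K.
For a reversible heat pump, COP_HP = T_H/(T_H − T_C) = 305.15/22.00 = 13.8705.
W = Q_H/COP_HP = 7570/13.8705 = 545.8 J.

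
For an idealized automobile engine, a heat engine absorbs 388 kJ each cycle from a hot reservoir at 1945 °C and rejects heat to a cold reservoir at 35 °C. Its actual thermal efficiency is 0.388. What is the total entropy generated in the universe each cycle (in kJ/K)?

T_H = 1945 °C → 1945 + 273.15 = 2218.15 K.
T_C = 35 °C → 35 + 273.15 = 308.15 K.
W = η·Q_H = 0.388 × 388 = 150.5 kJ, so Q_C = Q_H − W = 237.5 kJ.
Reservoir entropy changes: ΔS_H = −Q_H/T_H = −388/2218.15 = -0.1749 kJ/K and ΔS_C = +Q_C/T_C = 237.5/308.15 = 0.7706 kJ/K.
ΔS_univ = −Q_H/T_H + Q_C/T_C = 0.596 kJ/K (> 0, since η = 0.388 < η_Carnot = 0.861).

ΔS_univ ≈ 0.596 kJ/K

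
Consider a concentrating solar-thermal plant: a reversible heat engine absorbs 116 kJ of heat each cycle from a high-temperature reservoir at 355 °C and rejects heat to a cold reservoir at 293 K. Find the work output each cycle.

T_H = 355 °C → 355 + 273.15 = 628.15 K.
Since the cycle is reversible, η = 1 − T_C/T_H = 1 − 293.00/628.15 = 0.5336.
W = η·Q_H = 0.5336 × 116 = 61.89 kJ.

W ≈ 61.89 kJ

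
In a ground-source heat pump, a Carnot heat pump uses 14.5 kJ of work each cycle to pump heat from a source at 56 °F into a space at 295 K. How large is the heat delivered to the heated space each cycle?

T_C = 56 °F → (56 − 32) × 5/9 = 13.33 °C = 286.48 K.
For a reversible heat pump, COP_HP = T_H/(T_H − T_C) = 295.00/8.52 = 34.6380.
Q_H = COP_HP · W = 34.6380 × 14.5 = 502.3 kJ.

Q_H ≈ 502.3 kJ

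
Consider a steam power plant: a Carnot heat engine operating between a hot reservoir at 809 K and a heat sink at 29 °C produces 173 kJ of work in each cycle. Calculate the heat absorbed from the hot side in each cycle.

Q_H ≈ 276.1 kJ

T_C = 29 °C → 29 + 273.15 = 302.15 K.
The Carnot efficiency is η = 1 − T_C/T_H = 1 − 302.15/809.00 = 0.6265.
Q_H = W/η = 173/0.6265 = 276.1 kJ.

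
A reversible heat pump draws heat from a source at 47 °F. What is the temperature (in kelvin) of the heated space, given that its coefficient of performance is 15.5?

T_H ≈ 301 K

T_C = 47 °F → (47 − 32) × 5/9 = 8.33 °C = 281.48 K.
COP_HP = T_H/(T_H − T_C) ⇒ T_H = T_C·COP_HP/(COP_HP − 1) = 281.48 × 15.5/(15.5 − 1) = 301 K.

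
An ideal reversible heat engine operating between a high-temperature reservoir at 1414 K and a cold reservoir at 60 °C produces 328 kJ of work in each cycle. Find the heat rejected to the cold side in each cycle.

Q_C ≈ 101 kJ

T_C = 60 °C → 60 + 273.15 = 333.15 K.
η_rev = 1 − T_C/T_H = 1 − 333.15/1414.00 = 0.7644.
Since Q_C/Q_H = T_C/T_H and Q_H = W/η, Q_C = W·T_C/(T_H − T_C) = 328 × 333.15/1080.85 = 101 kJ.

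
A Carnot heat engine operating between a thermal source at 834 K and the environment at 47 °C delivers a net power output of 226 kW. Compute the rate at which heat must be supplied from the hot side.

Q̇_H ≈ 367 kW

T_C = 47 °C → 47 + 273.15 = 320.15 K.
Carnot efficiency: η = 1 − T_C/T_H = 1 − 320.15/834.00 = 0.6161.
Q_H = W/η = 226/0.6161 = 367 kW.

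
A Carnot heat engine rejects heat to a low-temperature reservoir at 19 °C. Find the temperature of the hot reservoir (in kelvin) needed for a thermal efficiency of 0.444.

T_C = 19 °C → 19 + 273.15 = 292.15 K.
From η = 1 − T_C/T_H, solving for T_H gives T_H = T_C/(1 − η) = 292.15/(1 − 0.444) = 525 K.

T_H ≈ 525 K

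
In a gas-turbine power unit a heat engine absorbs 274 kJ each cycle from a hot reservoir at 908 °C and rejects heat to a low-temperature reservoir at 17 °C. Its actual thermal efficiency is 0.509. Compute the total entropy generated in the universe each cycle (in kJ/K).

ΔS_univ ≈ 0.2317 kJ/K

T_H = 908 °C → 908 + 273.15 = 1181.15 K.
T_C = 17 °C → 17 + 273.15 = 290.15 K.
W = η·Q_H = 0.509 × 274 = 139.5 kJ, so Q_C = Q_H − W = 134.5 kJ.
The hot reservoir loses entropy Q_H/T_H = 274/1181.15 = 0.2320 kJ/K; the cold reservoir gains Q_C/T_C = 134.5/290.15 = 0.4637 kJ/K.
ΔS_univ = −Q_H/T_H + Q_C/T_C = 0.2317 kJ/K (> 0, since η = 0.509 < η_Carnot = 0.754).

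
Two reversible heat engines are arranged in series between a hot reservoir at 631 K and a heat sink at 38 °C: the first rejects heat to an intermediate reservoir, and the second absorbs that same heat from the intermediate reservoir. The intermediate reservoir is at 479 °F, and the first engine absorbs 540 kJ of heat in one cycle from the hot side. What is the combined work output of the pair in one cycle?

W_total ≈ 273.7 kJ

T_C = 38 °C → 38 + 273.15 = 311.15 K.
Two reversible stages in series are equivalent to a single Carnot engine between T_H and T_C, so η_total = 1 − T_C/T_H = 1 − 311.15/631.00 = 0.5069.
W_total = η_total · Q_H = 0.5069 × 540 = 273.7 kJ.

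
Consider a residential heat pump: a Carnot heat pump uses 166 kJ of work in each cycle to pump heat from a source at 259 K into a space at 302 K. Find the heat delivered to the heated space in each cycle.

COP_HP = T_H/(T_H − T_C) = 302.00/43.00 = 7.0233.
Q_H = COP_HP · W = 7.0233 × 166 = 1170 kJ.

Q_H ≈ 1170 kJ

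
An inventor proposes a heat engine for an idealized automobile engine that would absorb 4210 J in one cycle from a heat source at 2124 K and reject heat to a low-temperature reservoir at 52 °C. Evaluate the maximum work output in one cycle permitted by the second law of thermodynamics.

T_C = 52 °C → 52 + 273.15 = 325.15 K.
No engine can exceed the Carnot limit: η_max = 1 − T_C/T_H = 1 − 325.15/2124.00 = 0.8469.
W_max = η_max · Q_H = 0.8469 × 4210 = 3570 J.

W_max ≈ 3570 J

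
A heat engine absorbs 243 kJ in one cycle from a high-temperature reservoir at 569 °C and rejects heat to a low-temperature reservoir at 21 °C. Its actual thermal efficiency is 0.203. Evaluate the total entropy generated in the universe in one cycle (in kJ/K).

ΔS_univ ≈ 0.370 kJ/K

T_H = 569 °C → 569 + 273.15 = 842.15 K.
T_C = 21 °C → 21 + 273.15 = 294.15 K.
W = η·Q_H = 0.203 × 243 = 49.33 kJ, so Q_C = Q_H − W = 193.7 kJ.
Entropy balance on the reservoirs: −Q_H/T_H = -0.2885 kJ/K, +Q_C/T_C = 0.6584 kJ/K.
ΔS_univ = −Q_H/T_H + Q_C/T_C = 0.370 kJ/K (> 0, since η = 0.203 < η_Carnot = 0.651).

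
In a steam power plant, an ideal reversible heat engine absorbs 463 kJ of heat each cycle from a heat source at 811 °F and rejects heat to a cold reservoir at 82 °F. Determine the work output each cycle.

T_H = 811 °F → (811 − 32) × 5/9 = 432.78 °C = 705.93 K.
T_C = 82 °F → (82 − 32) × 5/9 = 27.78 °C = 300.93 K.
η_rev = 1 − T_C/T_H = 1 − 300.93/705.93 = 0.5737.
W = η·Q_H = 0.5737 × 463 = 266 kJ.

W ≈ 266 kJ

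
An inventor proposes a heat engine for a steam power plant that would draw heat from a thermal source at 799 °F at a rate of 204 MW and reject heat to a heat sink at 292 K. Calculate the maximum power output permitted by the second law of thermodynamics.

T_H = 799 °F → (799 − 32) × 5/9 = 426.11 °C = 699.26 K.
The second-law ceiling is the Carnot efficiency, η_max = 1 − T_C/T_H = 1 − 292.00/699.26 = 0.5824.
W_max = η_max · Q_H = 0.5824 × 204 = 119 MW.

Ẇ_max ≈ 119 MW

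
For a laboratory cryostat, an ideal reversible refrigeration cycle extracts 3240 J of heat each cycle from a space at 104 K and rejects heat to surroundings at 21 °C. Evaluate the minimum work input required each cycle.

T_H = 21 °C → 21 + 273.15 = 294.15 K.
For a reversible refrigerator, COP_R = T_C/(T_H − T_C) = 104.00/190.15 = 0.5469.
W = Q_C/COP_R = 3240/0.5469 = 5920 J.

W_in ≈ 5920 J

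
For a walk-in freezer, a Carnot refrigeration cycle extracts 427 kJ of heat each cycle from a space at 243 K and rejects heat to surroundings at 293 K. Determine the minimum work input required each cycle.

W_in ≈ 87.86 kJ

For a reversible refrigerator, COP_R = T_C/(T_H − T_C) = 243.00/50.00 = 4.8600.
W = Q_C/COP_R = 427/4.8600 = 87.86 kJ.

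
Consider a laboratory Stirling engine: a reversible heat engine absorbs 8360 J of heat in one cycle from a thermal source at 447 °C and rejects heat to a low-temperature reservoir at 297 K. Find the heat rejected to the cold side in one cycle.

T_H = 447 °C → 447 + 273.15 = 720.15 K.
Since the cycle is reversible, η = 1 − T_C/T_H = 1 − 297.00/720.15 = 0.5876.
For a reversible cycle Q_C/Q_H = T_C/T_H, so Q_C = 8360 × 297.00/720.15 = 3450 J.

Q_C ≈ 3450 J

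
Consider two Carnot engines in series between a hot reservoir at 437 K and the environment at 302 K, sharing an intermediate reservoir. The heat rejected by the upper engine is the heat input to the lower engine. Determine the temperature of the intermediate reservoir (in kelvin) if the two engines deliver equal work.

T_m ≈ 370 K

For reversible stages Q_m = Q_H·(T_m/T_H). Setting W₁ = Q_H(1 − T_m/T_H) equal to W₂ = Q_m(1 − T_C/T_m) = Q_H·(T_m − T_C)/T_H gives T_H − T_m = T_m − T_C, so T_m = (T_H + T_C)/2 = (437.00 + 302.00)/2 = 370 K.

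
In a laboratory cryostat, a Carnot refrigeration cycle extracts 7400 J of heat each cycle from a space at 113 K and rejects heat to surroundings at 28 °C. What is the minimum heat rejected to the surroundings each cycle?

T_H = 28 °C → 28 + 273.15 = 301.15 K.
For a reversible cycle Q_H/Q_C = T_H/T_C, so Q_H = Q_C·T_H/T_C = 7400 × 301.15/113.00 = 19700 J.

Q_H ≈ 19700 J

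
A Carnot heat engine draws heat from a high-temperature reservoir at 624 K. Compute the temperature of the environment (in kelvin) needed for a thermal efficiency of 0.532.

T_C ≈ 292 K

From η = 1 − T_C/T_H, T_C = T_H·(1 − η) = 624.00 × (1 − 0.532) = 292 K.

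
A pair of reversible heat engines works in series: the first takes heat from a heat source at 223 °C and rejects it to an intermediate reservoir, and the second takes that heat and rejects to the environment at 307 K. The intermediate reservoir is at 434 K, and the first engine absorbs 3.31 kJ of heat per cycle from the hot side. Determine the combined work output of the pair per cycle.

T_H = 223 °C → 223 + 273.15 = 496.15 K.
Two reversible stages in series are equivalent to a single Carnot engine between T_H and T_C, so η_total = 1 − T_C/T_H = 1 − 307.00/496.15 = 0.3812.
W_total = η_total · Q_H = 0.3812 × 3.31 = 1.26 kJ.

W_total ≈ 1.26 kJ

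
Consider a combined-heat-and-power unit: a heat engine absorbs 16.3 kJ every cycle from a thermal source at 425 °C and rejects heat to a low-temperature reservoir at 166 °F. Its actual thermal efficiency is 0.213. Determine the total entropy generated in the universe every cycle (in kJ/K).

T_H = 425 °C → 425 + 273.15 = 698.15 K.
T_C = 166 °F → (166 − 32) × 5/9 = 74.44 °C = 347.59 K.
W = η·Q_H = 0.213 × 16.3 = 3.472 kJ, so Q_C = Q_H − W = 12.83 kJ.
The hot reservoir loses entropy Q_H/T_H = 16.3/698.15 = 0.02335 kJ/K; the cold reservoir gains Q_C/T_C = 12.83/347.59 = 0.03691 kJ/K.
ΔS_univ = −Q_H/T_H + Q_C/T_C = 0.0136 kJ/K (> 0, since η = 0.213 < η_Carnot = 0.502).

ΔS_univ ≈ 0.0136 kJ/K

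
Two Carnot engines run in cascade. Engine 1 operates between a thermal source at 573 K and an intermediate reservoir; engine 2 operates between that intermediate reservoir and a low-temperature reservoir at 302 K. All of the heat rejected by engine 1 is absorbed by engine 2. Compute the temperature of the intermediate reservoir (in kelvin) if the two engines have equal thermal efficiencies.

Equal efficiencies require 1 − T_m/T_H = 1 − T_C/T_m, i.e. T_m/T_H = T_C/T_m, so T_m = √(T_H·T_C) = √(573.00 × 302.00) = 416.0 K.

T_m ≈ 416.0 K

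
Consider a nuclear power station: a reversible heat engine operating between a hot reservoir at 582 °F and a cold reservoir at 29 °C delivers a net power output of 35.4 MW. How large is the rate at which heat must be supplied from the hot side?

Q̇_H ≈ 74.1 MW

T_H = 582 °F → (582 − 32) × 5/9 = 305.56 °C = 578.71 K.
T_C = 29 °C → 29 + 273.15 = 302.15 K.
η_rev = 1 − T_C/T_H = 1 − 302.15/578.71 = 0.4779.
Q_H = W/η = 35.4/0.4779 = 74.1 MW.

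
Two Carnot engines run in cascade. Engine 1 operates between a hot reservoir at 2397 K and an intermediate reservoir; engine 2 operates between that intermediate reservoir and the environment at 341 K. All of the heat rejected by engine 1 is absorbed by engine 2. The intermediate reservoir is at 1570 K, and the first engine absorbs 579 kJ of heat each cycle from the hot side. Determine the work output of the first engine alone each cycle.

W₁ ≈ 200 kJ

First-stage efficiency η₁ = 1 − T_m/T_H = 1 − 1570.00/2397.00 = 0.3450.
W₁ = η₁·Q_H = 0.3450 × 579 = 200 kJ.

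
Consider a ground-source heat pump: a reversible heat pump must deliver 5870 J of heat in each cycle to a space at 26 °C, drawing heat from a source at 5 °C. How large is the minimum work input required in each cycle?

T_H = 26 °C → 26 + 273.15 = 299.15 K.
T_C = 5 °C → 5 + 273.15 = 278.15 K.
Reversible heating COP: COP_HP = T_H/(T_H − T_C) = 299.15/21.00 = 14.2452.
W = Q_H/COP_HP = 5870/14.2452 = 412.1 J.

W_in ≈ 412.1 J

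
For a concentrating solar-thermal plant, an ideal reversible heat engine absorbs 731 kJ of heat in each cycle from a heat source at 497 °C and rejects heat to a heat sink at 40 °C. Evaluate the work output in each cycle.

T_H = 497 °C → 497 + 273.15 = 770.15 K.
T_C = 40 °C → 40 + 273.15 = 313.15 K.
Since the cycle is reversible, η = 1 − T_C/T_H = 1 − 313.15/770.15 = 0.5934.
W = η·Q_H = 0.5934 × 731 = 434 kJ.

W ≈ 434 kJ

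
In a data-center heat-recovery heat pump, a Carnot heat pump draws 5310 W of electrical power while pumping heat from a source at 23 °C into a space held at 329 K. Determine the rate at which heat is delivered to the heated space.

Q̇_H ≈ 53200 W

T_C = 23 °C → 23 + 273.15 = 296.15 K.
For a reversible heat pump, COP_HP = T_H/(T_H − T_C) = 329.00/32.85 = 10.0152.
Q_H = COP_HP · W = 10.0152 × 5310 = 53200 W.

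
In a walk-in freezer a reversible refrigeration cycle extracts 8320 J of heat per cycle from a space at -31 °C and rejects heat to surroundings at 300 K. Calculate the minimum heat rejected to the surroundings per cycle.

Q_H ≈ 10310 J

T_C = -31 °C → -31 + 273.15 = 242.15 K.
For a reversible cycle Q_H/Q_C = T_H/T_C, so Q_H = Q_C·T_H/T_C = 8320 × 300.00/242.15 = 10310 J.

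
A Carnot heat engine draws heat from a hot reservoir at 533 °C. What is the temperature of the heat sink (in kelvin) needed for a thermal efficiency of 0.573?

T_C ≈ 344 K

T_H = 533 °C → 533 + 273.15 = 806.15 K.
From η = 1 − T_C/T_H, T_C = T_H·(1 − η) = 806.15 × (1 − 0.573) = 344 K.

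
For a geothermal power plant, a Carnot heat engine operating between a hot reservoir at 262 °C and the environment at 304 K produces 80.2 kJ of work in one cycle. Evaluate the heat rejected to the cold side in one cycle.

T_H = 262 °C → 262 + 273.15 = 535.15 K.
Since the cycle is reversible, η = 1 − T_C/T_H = 1 − 304.00/535.15 = 0.4319.
Since Q_C/Q_H = T_C/T_H and Q_H = W/η, Q_C = W·T_C/(T_H − T_C) = 80.2 × 304.00/231.15 = 105 kJ.

Q_C ≈ 105 kJ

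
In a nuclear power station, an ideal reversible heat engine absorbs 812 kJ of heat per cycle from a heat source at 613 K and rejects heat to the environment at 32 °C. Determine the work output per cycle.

W ≈ 408 kJ

T_C = 32 °C → 32 + 273.15 = 305.15 K.
Carnot efficiency: η = 1 − T_C/T_H = 1 − 305.15/613.00 = 0.5022.
W = η·Q_H = 0.5022 × 812 = 408 kJ.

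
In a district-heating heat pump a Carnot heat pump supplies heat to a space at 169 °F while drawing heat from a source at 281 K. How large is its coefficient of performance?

T_H = 169 °F → (169 − 32) × 5/9 = 76.11 °C = 349.26 K.
COP_HP = T_H/(T_H − T_C) = 349.26/(349.26 − 281.00) = 5.117.

COP_HP ≈ 5.117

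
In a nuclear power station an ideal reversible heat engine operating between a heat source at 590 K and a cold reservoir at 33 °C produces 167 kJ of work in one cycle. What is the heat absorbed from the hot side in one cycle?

Q_H ≈ 347.1 kJ

T_C = 33 °C → 33 + 273.15 = 306.15 K.
η_rev = 1 − T_C/T_H = 1 − 306.15/590.00 = 0.4811.
Q_H = W/η = 167/0.4811 = 347.1 kJ.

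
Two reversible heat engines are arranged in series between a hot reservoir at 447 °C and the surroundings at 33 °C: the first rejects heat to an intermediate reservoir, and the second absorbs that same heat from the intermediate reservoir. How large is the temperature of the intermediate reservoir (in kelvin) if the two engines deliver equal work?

T_m ≈ 513 K

T_H = 447 °C → 447 + 273.15 = 720.15 K.
T_C = 33 °C → 33 + 273.15 = 306.15 K.
For reversible stages Q_m = Q_H·(T_m/T_H). Setting W₁ = Q_H(1 − T_m/T_H) equal to W₂ = Q_m(1 − T_C/T_m) = Q_H·(T_m − T_C)/T_H gives T_H − T_m = T_m − T_C, so T_m = (T_H + T_C)/2 = (720.15 + 306.15)/2 = 513 K.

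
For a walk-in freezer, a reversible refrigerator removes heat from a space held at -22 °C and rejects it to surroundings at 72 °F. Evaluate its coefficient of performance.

COP_R ≈ 5.679

T_H = 72 °F → (72 − 32) × 5/9 = 22.22 °C = 295.37 K.
T_C = -22 °C → -22 + 273.15 = 251.15 K.
The reversible coefficient of performance is COP_R = T_C/(T_H − T_C) = 251.15/(295.37 − 251.15) = 5.679.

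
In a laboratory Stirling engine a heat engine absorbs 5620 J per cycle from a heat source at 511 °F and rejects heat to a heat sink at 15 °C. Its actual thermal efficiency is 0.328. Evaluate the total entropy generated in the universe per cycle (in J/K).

T_H = 511 °F → (511 − 32) × 5/9 = 266.11 °C = 539.26 K.
T_C = 15 °C → 15 + 273.15 = 288.15 K.
W = η·Q_H = 0.328 × 5620 = 1843 J, so Q_C = Q_H − W = 3777 J.
The hot reservoir loses entropy Q_H/T_H = 5620/539.26 = 10.42 J/K; the cold reservoir gains Q_C/T_C = 3777/288.15 = 13.11 J/K.
ΔS_univ = −Q_H/T_H + Q_C/T_C = 2.68 J/K (> 0, since η = 0.328 < η_Carnot = 0.466).

ΔS_univ ≈ 2.68 J/K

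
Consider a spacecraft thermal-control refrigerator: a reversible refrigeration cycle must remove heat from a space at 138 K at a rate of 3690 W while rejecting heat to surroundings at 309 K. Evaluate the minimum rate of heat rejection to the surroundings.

Q̇_H ≈ 8262 W

For a reversible cycle Q_H/Q_C = T_H/T_C, so Q_H = Q_C·T_H/T_C = 3690 × 309.00/138.00 = 8262 W.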